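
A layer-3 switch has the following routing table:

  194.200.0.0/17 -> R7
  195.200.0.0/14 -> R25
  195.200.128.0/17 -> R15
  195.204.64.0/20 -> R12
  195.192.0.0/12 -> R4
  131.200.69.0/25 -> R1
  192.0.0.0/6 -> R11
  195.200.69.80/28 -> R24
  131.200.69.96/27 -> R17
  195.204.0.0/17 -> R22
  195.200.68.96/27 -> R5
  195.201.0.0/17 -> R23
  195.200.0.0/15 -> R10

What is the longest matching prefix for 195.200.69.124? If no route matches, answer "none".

Entries matching 195.200.69.124:
  192.0.0.0/6 (192.0.0.0 - 195.255.255.255)
  195.192.0.0/12 (195.192.0.0 - 195.207.255.255)
  195.200.0.0/14 (195.200.0.0 - 195.203.255.255)
  195.200.0.0/15 (195.200.0.0 - 195.201.255.255)
Most specific is 195.200.0.0/15.

195.200.0.0/15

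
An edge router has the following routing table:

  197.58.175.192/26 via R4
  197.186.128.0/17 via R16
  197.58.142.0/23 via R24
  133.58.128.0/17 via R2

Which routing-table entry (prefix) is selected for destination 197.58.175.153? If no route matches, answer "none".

197.58.175.153 is outside every listed prefix and there is no default route.

none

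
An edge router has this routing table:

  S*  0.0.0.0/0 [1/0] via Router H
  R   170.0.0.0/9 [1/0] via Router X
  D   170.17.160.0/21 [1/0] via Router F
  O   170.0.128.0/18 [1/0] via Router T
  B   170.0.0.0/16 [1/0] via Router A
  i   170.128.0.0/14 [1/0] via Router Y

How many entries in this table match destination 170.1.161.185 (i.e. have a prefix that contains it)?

Prefixes containing 170.1.161.185:
  0.0.0.0/0 (default, matches everything)
  170.0.0.0/9 (170.0.0.0 - 170.127.255.255)
Total matching entries: 2.

2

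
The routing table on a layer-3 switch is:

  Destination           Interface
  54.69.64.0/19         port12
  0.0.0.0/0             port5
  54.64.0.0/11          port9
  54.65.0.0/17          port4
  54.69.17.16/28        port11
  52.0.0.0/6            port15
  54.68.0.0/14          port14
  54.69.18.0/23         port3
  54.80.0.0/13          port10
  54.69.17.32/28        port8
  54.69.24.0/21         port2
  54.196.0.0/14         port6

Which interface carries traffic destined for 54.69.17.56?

port14

Routes whose prefix contains 54.69.17.56:
  0.0.0.0/0 (default, matches everything) -> port5
  52.0.0.0/6 (52.0.0.0 - 55.255.255.255) -> port15
  54.64.0.0/11 (54.64.0.0 - 54.95.255.255) -> port9
  54.68.0.0/14 (54.68.0.0 - 54.71.255.255) -> port14
More-specific entries that do NOT match:
  54.69.17.16/28 (54.69.17.16 - 54.69.17.31) does not contain 54.69.17.56
  54.69.17.32/28 (54.69.17.32 - 54.69.17.47) does not contain 54.69.17.56
  54.69.18.0/23 (54.69.18.0 - 54.69.19.255) does not contain 54.69.17.56
  54.69.24.0/21 (54.69.24.0 - 54.69.31.255) does not contain 54.69.17.56
  54.69.64.0/19 (54.69.64.0 - 54.69.95.255) does not contain 54.69.17.56
  54.65.0.0/17 (54.65.0.0 - 54.65.127.255) does not contain 54.69.17.56
Longest matching prefix is /14 -> interface port14.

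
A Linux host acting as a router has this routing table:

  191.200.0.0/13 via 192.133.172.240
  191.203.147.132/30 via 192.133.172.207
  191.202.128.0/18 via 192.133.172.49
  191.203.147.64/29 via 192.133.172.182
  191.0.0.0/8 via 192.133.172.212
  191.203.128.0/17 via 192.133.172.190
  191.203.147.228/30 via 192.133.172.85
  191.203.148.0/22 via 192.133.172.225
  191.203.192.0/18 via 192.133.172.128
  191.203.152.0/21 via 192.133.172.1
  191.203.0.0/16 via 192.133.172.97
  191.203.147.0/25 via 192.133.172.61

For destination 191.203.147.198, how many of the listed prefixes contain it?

Prefixes containing 191.203.147.198:
  191.0.0.0/8 (191.0.0.0 - 191.255.255.255)
  191.200.0.0/13 (191.200.0.0 - 191.207.255.255)
  191.203.0.0/16 (191.203.0.0 - 191.203.255.255)
  191.203.128.0/17 (191.203.128.0 - 191.203.255.255)
Total matching entries: 4.

4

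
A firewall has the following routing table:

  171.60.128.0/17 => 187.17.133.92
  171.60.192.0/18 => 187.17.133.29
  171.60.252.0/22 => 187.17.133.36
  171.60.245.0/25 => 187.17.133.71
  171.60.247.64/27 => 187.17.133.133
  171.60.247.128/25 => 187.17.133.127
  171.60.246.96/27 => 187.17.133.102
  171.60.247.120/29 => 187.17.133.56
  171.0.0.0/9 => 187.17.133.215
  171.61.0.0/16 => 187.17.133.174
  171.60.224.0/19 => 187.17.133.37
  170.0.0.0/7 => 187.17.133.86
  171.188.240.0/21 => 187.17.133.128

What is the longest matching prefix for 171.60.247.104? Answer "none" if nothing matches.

171.60.224.0/19

Entries matching 171.60.247.104:
  170.0.0.0/7 (170.0.0.0 - 171.255.255.255)
  171.0.0.0/9 (171.0.0.0 - 171.127.255.255)
  171.60.128.0/17 (171.60.128.0 - 171.60.255.255)
  171.60.192.0/18 (171.60.192.0 - 171.60.255.255)
  171.60.224.0/19 (171.60.224.0 - 171.60.255.255)
Most specific is 171.60.224.0/19.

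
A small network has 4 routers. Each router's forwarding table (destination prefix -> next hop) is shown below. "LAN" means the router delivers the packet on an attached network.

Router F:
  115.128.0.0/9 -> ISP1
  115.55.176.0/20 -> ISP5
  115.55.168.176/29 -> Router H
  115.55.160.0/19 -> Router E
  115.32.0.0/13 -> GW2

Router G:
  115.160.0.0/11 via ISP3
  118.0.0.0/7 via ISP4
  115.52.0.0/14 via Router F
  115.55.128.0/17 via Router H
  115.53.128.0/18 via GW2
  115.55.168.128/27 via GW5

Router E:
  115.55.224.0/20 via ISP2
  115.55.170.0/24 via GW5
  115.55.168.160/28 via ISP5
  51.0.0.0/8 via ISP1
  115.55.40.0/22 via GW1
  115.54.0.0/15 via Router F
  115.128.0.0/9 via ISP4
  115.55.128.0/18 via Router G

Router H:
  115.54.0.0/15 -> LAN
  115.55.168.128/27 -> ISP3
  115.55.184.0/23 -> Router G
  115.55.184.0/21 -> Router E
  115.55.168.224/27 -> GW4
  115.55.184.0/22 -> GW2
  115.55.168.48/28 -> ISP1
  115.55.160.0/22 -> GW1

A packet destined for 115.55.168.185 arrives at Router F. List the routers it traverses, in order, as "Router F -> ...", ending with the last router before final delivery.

At Router F: longest match for 115.55.168.185 is 115.55.160.0/19 -> Router E
At Router E: longest match for 115.55.168.185 is 115.55.128.0/18 -> Router G
At Router G: longest match for 115.55.168.185 is 115.55.128.0/17 -> Router H
At Router H: longest match for 115.55.168.185 is 115.54.0.0/15 -> LAN

Router F -> Router E -> Router G -> Router H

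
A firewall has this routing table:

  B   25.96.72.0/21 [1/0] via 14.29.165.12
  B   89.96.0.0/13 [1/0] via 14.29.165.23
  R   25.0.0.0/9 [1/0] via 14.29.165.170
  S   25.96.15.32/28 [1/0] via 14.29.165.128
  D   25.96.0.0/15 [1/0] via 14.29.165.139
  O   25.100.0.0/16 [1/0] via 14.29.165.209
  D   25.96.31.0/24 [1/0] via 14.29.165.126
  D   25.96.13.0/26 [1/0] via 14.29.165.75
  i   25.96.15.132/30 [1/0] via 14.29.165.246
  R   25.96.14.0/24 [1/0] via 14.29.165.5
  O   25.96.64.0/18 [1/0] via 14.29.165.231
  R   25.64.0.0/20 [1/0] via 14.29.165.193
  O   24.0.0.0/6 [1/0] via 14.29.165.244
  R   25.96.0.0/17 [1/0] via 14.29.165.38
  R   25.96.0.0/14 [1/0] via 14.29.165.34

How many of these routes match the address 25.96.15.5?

5

Prefixes containing 25.96.15.5:
  24.0.0.0/6 (24.0.0.0 - 27.255.255.255)
  25.0.0.0/9 (25.0.0.0 - 25.127.255.255)
  25.96.0.0/14 (25.96.0.0 - 25.99.255.255)
  25.96.0.0/15 (25.96.0.0 - 25.97.255.255)
  25.96.0.0/17 (25.96.0.0 - 25.96.127.255)
Total matching entries: 5.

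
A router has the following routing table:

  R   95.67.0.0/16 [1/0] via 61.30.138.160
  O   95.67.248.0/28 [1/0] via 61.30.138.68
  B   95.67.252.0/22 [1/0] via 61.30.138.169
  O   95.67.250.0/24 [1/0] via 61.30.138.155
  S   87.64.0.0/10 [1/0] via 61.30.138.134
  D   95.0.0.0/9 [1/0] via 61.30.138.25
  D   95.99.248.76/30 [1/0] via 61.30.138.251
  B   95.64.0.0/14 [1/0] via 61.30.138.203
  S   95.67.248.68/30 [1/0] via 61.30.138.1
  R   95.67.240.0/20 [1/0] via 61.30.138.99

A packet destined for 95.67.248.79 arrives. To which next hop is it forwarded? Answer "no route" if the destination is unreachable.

Routes whose prefix contains 95.67.248.79:
  95.0.0.0/9 (95.0.0.0 - 95.127.255.255) -> 61.30.138.25
  95.64.0.0/14 (95.64.0.0 - 95.67.255.255) -> 61.30.138.203
  95.67.0.0/16 (95.67.0.0 - 95.67.255.255) -> 61.30.138.160
  95.67.240.0/20 (95.67.240.0 - 95.67.255.255) -> 61.30.138.99
More-specific entries that do NOT match:
  95.99.248.76/30 (95.99.248.76 - 95.99.248.79) does not contain 95.67.248.79
  95.67.248.68/30 (95.67.248.68 - 95.67.248.71) does not contain 95.67.248.79
  95.67.248.0/28 (95.67.248.0 - 95.67.248.15) does not contain 95.67.248.79
  95.67.250.0/24 (95.67.250.0 - 95.67.250.255) does not contain 95.67.248.79
  95.67.252.0/22 (95.67.252.0 - 95.67.255.255) does not contain 95.67.248.79
Longest matching prefix is /20 -> next hop 61.30.138.99.

61.30.138.99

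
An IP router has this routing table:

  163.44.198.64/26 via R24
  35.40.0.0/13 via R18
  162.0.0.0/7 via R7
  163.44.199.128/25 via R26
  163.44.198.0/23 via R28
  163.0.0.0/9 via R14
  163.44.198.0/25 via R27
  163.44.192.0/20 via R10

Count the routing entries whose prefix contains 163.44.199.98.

Prefixes containing 163.44.199.98:
  162.0.0.0/7 (162.0.0.0 - 163.255.255.255)
  163.0.0.0/9 (163.0.0.0 - 163.127.255.255)
  163.44.192.0/20 (163.44.192.0 - 163.44.207.255)
  163.44.198.0/23 (163.44.198.0 - 163.44.199.255)
Total matching entries: 4.

4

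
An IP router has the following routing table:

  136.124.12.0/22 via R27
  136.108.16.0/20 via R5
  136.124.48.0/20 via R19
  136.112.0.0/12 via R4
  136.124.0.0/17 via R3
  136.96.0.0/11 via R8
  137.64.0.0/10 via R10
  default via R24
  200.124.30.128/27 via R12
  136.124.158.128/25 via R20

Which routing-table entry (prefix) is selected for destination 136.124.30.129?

136.124.0.0/17

Entries matching 136.124.30.129:
  0.0.0.0/0 (default, matches everything)
  136.96.0.0/11 (136.96.0.0 - 136.127.255.255)
  136.112.0.0/12 (136.112.0.0 - 136.127.255.255)
  136.124.0.0/17 (136.124.0.0 - 136.124.127.255)
Most specific is 136.124.0.0/17.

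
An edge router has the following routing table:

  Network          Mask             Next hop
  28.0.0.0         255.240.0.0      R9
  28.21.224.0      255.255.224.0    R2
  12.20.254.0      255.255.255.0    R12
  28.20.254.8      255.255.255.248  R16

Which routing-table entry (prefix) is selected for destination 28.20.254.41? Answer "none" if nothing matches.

none

28.20.254.41 is outside every listed prefix and there is no default route.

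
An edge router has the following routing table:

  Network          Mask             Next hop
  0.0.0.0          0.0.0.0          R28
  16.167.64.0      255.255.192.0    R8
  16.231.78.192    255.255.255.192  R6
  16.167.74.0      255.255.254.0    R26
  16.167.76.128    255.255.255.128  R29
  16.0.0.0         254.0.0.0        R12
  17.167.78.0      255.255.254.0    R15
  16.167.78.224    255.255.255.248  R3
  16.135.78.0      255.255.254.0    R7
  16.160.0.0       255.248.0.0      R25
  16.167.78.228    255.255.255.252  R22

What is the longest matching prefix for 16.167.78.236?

16.167.64.0/18

Entries matching 16.167.78.236:
  0.0.0.0/0 (default, matches everything)
  16.0.0.0/7 (16.0.0.0 - 17.255.255.255)
  16.160.0.0/13 (16.160.0.0 - 16.167.255.255)
  16.167.64.0/18 (16.167.64.0 - 16.167.127.255)
Most specific is 16.167.64.0/18.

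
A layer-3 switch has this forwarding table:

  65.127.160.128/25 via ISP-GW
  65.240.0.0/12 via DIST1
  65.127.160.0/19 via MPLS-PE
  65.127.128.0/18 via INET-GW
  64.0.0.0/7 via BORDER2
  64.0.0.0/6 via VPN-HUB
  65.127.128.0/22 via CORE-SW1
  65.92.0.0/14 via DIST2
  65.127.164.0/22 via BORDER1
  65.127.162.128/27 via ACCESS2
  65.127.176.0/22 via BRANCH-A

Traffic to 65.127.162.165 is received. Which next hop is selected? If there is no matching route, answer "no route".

MPLS-PE

Routes whose prefix contains 65.127.162.165:
  64.0.0.0/6 (64.0.0.0 - 67.255.255.255) -> VPN-HUB
  64.0.0.0/7 (64.0.0.0 - 65.255.255.255) -> BORDER2
  65.127.128.0/18 (65.127.128.0 - 65.127.191.255) -> INET-GW
  65.127.160.0/19 (65.127.160.0 - 65.127.191.255) -> MPLS-PE
More-specific entries that do NOT match:
  65.127.162.128/27 (65.127.162.128 - 65.127.162.159) does not contain 65.127.162.165
  65.127.160.128/25 (65.127.160.128 - 65.127.160.255) does not contain 65.127.162.165
  65.127.128.0/22 (65.127.128.0 - 65.127.131.255) does not contain 65.127.162.165
  65.127.164.0/22 (65.127.164.0 - 65.127.167.255) does not contain 65.127.162.165
  65.127.176.0/22 (65.127.176.0 - 65.127.179.255) does not contain 65.127.162.165
Longest matching prefix is /19 -> next hop MPLS-PE.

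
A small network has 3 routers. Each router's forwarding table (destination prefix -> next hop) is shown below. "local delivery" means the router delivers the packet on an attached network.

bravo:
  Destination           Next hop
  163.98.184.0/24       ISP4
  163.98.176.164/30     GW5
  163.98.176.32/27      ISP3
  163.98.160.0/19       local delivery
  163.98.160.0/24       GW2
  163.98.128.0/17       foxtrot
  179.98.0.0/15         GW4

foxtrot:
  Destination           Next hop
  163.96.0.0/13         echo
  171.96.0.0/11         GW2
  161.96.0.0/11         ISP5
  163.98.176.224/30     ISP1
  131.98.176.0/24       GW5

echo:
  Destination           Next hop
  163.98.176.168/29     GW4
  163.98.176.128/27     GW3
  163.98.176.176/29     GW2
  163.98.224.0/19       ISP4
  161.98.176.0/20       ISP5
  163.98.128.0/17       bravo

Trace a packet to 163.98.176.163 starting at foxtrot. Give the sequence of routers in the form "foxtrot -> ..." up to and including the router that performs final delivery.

foxtrot -> echo -> bravo

At foxtrot: longest match for 163.98.176.163 is 163.96.0.0/13 -> echo
At echo: longest match for 163.98.176.163 is 163.98.128.0/17 -> bravo
At bravo: longest match for 163.98.176.163 is 163.98.160.0/19 -> local delivery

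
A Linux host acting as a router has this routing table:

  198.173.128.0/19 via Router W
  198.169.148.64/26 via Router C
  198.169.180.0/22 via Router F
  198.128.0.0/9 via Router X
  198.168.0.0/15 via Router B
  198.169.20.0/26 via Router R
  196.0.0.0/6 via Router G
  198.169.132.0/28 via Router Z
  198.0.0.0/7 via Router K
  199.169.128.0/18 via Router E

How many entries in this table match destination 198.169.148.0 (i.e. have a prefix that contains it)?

4

Prefixes containing 198.169.148.0:
  196.0.0.0/6 (196.0.0.0 - 199.255.255.255)
  198.0.0.0/7 (198.0.0.0 - 199.255.255.255)
  198.128.0.0/9 (198.128.0.0 - 198.255.255.255)
  198.168.0.0/15 (198.168.0.0 - 198.169.255.255)
Total matching entries: 4.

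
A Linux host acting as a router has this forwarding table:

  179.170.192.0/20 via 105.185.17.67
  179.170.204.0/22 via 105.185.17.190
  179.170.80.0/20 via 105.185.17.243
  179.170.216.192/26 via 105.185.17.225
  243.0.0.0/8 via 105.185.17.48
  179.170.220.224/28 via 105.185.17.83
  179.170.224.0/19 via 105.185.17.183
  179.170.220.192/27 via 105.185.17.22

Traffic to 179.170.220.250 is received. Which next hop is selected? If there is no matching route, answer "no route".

no route

No entry's prefix contains 179.170.220.250; there is no default route.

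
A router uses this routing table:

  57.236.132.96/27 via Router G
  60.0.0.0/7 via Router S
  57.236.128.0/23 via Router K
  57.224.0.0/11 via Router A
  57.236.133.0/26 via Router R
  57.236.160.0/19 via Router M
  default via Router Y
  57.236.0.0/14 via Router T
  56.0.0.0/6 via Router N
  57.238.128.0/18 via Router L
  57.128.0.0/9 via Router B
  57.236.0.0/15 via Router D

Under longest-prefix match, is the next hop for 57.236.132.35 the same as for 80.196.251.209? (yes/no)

no

57.236.132.35: longest match 57.236.0.0/15 -> Router D
80.196.251.209: longest match 0.0.0.0/0 -> Router Y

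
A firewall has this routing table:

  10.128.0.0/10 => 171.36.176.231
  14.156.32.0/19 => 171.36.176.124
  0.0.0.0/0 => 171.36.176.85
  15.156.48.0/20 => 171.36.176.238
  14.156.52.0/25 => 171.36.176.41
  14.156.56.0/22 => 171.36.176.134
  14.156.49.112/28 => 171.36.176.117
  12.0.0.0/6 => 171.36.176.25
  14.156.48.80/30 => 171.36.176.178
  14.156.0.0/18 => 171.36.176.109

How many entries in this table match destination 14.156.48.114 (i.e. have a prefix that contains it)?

4

Prefixes containing 14.156.48.114:
  0.0.0.0/0 (default, matches everything)
  12.0.0.0/6 (12.0.0.0 - 15.255.255.255)
  14.156.0.0/18 (14.156.0.0 - 14.156.63.255)
  14.156.32.0/19 (14.156.32.0 - 14.156.63.255)
Total matching entries: 4.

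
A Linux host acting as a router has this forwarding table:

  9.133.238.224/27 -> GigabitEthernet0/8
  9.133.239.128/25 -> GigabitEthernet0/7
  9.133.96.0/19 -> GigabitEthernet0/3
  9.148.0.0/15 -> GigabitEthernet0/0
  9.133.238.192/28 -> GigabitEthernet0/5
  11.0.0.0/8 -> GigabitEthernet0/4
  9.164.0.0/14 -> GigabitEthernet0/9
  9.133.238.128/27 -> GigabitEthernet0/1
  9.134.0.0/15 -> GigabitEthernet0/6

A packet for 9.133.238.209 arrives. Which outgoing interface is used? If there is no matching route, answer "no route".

no route

No entry's prefix contains 9.133.238.209; there is no default route.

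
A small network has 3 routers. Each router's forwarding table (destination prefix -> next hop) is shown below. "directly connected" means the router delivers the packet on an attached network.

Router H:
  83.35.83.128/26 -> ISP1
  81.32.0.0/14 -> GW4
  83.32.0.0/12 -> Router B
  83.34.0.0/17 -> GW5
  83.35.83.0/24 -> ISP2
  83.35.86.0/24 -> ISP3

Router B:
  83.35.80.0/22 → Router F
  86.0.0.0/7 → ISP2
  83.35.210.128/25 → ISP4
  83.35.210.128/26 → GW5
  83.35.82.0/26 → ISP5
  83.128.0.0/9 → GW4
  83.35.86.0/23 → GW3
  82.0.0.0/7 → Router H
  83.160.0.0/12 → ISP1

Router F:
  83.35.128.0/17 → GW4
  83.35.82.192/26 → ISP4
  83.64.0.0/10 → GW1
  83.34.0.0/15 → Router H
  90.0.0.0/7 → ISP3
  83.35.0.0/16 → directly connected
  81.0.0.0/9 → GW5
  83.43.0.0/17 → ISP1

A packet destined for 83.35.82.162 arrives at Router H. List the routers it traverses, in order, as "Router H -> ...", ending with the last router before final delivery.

At Router H: longest match for 83.35.82.162 is 83.32.0.0/12 -> Router B
At Router B: longest match for 83.35.82.162 is 83.35.80.0/22 -> Router F
At Router F: longest match for 83.35.82.162 is 83.35.0.0/16 -> directly connected

Router H -> Router B -> Router F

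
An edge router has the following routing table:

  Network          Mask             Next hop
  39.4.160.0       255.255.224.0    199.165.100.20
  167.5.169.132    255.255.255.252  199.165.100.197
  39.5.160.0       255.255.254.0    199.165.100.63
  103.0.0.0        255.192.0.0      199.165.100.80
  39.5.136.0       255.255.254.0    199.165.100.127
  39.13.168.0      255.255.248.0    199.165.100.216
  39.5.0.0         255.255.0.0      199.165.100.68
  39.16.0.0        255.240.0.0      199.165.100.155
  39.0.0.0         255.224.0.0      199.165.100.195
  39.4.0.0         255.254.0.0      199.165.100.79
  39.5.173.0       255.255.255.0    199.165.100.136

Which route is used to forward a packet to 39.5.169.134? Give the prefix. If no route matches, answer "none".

Entries matching 39.5.169.134:
  39.0.0.0/11 (39.0.0.0 - 39.31.255.255)
  39.4.0.0/15 (39.4.0.0 - 39.5.255.255)
  39.5.0.0/16 (39.5.0.0 - 39.5.255.255)
Most specific is 39.5.0.0/16.

39.5.0.0/16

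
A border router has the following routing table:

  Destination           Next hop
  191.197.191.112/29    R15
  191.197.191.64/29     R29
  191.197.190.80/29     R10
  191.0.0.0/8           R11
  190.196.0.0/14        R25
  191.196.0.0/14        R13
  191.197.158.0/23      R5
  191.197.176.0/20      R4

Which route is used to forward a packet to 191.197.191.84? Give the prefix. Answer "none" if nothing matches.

191.197.176.0/20

Entries matching 191.197.191.84:
  191.0.0.0/8 (191.0.0.0 - 191.255.255.255)
  191.196.0.0/14 (191.196.0.0 - 191.199.255.255)
  191.197.176.0/20 (191.197.176.0 - 191.197.191.255)
Most specific is 191.197.176.0/20.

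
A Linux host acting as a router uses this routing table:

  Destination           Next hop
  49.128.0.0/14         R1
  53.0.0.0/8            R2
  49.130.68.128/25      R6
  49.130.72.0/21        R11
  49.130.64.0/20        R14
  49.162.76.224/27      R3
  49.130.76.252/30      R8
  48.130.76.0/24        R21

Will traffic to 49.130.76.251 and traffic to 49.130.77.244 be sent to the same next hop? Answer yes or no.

yes

49.130.76.251: longest match 49.130.72.0/21 -> R11
49.130.77.244: longest match 49.130.72.0/21 -> R11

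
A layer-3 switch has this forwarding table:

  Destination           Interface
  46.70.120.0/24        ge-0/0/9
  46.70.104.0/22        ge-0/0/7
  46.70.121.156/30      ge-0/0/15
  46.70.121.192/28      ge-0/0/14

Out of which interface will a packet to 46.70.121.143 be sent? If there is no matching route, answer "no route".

No entry's prefix contains 46.70.121.143; there is no default route.

no route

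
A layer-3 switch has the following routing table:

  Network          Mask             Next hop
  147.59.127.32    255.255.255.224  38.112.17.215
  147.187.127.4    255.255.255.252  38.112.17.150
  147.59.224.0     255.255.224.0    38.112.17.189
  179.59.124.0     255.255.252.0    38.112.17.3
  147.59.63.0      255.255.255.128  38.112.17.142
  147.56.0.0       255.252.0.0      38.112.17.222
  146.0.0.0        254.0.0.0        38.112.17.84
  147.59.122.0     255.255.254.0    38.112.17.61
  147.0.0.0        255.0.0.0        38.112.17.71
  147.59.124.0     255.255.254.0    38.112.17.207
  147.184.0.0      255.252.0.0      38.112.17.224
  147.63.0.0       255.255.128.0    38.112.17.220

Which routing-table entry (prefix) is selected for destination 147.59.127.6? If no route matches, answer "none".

Entries matching 147.59.127.6:
  146.0.0.0/7 (146.0.0.0 - 147.255.255.255)
  147.0.0.0/8 (147.0.0.0 - 147.255.255.255)
  147.56.0.0/14 (147.56.0.0 - 147.59.255.255)
Most specific is 147.56.0.0/14.

147.56.0.0/14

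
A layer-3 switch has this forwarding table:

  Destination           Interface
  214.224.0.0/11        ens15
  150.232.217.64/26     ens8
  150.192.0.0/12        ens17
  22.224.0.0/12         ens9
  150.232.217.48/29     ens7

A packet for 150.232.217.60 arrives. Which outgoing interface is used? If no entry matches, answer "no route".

no route

No entry's prefix contains 150.232.217.60; there is no default route.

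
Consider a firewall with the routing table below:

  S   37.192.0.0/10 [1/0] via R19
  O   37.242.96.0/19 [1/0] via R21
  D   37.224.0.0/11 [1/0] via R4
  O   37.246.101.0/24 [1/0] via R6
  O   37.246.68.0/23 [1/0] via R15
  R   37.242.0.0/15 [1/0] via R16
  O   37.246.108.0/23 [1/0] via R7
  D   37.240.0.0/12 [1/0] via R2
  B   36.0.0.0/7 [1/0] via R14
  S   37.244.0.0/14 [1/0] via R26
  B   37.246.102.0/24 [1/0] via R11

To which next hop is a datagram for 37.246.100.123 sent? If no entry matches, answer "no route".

R26

Routes whose prefix contains 37.246.100.123:
  36.0.0.0/7 (36.0.0.0 - 37.255.255.255) -> R14
  37.192.0.0/10 (37.192.0.0 - 37.255.255.255) -> R19
  37.224.0.0/11 (37.224.0.0 - 37.255.255.255) -> R4
  37.240.0.0/12 (37.240.0.0 - 37.255.255.255) -> R2
  37.244.0.0/14 (37.244.0.0 - 37.247.255.255) -> R26
More-specific entries that do NOT match:
  37.246.101.0/24 (37.246.101.0 - 37.246.101.255) does not contain 37.246.100.123
  37.246.102.0/24 (37.246.102.0 - 37.246.102.255) does not contain 37.246.100.123
  37.246.68.0/23 (37.246.68.0 - 37.246.69.255) does not contain 37.246.100.123
  37.246.108.0/23 (37.246.108.0 - 37.246.109.255) does not contain 37.246.100.123
  37.242.96.0/19 (37.242.96.0 - 37.242.127.255) does not contain 37.246.100.123
  37.242.0.0/15 (37.242.0.0 - 37.243.255.255) does not contain 37.246.100.123
Longest matching prefix is /14 -> next hop R26.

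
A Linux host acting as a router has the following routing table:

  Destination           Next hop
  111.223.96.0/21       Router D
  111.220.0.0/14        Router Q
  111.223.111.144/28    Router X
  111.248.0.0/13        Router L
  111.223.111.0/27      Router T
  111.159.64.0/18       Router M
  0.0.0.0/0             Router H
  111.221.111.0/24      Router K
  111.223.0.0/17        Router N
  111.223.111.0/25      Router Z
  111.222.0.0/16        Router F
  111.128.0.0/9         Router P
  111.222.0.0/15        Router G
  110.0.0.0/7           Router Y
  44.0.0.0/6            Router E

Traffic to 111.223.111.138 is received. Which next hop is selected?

Routes whose prefix contains 111.223.111.138:
  0.0.0.0/0 (default, matches everything) -> Router H
  110.0.0.0/7 (110.0.0.0 - 111.255.255.255) -> Router Y
  111.128.0.0/9 (111.128.0.0 - 111.255.255.255) -> Router P
  111.220.0.0/14 (111.220.0.0 - 111.223.255.255) -> Router Q
  111.222.0.0/15 (111.222.0.0 - 111.223.255.255) -> Router G
  111.223.0.0/17 (111.223.0.0 - 111.223.127.255) -> Router N
More-specific entries that do NOT match:
  111.223.111.144/28 (111.223.111.144 - 111.223.111.159) does not contain 111.223.111.138
  111.223.111.0/27 (111.223.111.0 - 111.223.111.31) does not contain 111.223.111.138
  111.223.111.0/25 (111.223.111.0 - 111.223.111.127) does not contain 111.223.111.138
  111.221.111.0/24 (111.221.111.0 - 111.221.111.255) does not contain 111.223.111.138
  111.223.96.0/21 (111.223.96.0 - 111.223.103.255) does not contain 111.223.111.138
  111.159.64.0/18 (111.159.64.0 - 111.159.127.255) does not contain 111.223.111.138
Longest matching prefix is /17 -> next hop Router N.

Router N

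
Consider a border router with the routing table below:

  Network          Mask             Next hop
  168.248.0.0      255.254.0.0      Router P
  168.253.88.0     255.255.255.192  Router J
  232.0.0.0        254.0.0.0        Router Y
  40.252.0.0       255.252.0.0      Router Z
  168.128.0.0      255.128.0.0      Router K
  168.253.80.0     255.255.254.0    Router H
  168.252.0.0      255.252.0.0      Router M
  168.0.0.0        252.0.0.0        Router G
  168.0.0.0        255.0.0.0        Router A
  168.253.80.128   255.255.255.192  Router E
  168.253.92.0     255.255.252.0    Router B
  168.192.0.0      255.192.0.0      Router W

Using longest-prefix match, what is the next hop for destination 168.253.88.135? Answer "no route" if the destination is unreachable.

Routes whose prefix contains 168.253.88.135:
  168.0.0.0/6 (168.0.0.0 - 171.255.255.255) -> Router G
  168.0.0.0/8 (168.0.0.0 - 168.255.255.255) -> Router A
  168.128.0.0/9 (168.128.0.0 - 168.255.255.255) -> Router K
  168.192.0.0/10 (168.192.0.0 - 168.255.255.255) -> Router W
  168.252.0.0/14 (168.252.0.0 - 168.255.255.255) -> Router M
More-specific entries that do NOT match:
  168.253.88.0/26 (168.253.88.0 - 168.253.88.63) does not contain 168.253.88.135
  168.253.80.128/26 (168.253.80.128 - 168.253.80.191) does not contain 168.253.88.135
  168.253.80.0/23 (168.253.80.0 - 168.253.81.255) does not contain 168.253.88.135
  168.253.92.0/22 (168.253.92.0 - 168.253.95.255) does not contain 168.253.88.135
  168.248.0.0/15 (168.248.0.0 - 168.249.255.255) does not contain 168.253.88.135
Longest matching prefix is /14 -> next hop Router M.

Router M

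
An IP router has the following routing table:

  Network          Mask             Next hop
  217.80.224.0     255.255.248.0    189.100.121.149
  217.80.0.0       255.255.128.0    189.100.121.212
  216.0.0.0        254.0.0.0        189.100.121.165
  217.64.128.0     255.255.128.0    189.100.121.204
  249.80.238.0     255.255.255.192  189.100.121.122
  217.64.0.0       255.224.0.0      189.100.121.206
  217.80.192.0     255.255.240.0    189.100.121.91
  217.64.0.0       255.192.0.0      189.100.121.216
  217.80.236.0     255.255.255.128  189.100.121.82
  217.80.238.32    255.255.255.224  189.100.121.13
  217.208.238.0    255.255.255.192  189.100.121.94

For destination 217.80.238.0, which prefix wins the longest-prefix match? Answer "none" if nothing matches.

217.64.0.0/11

Entries matching 217.80.238.0:
  216.0.0.0/7 (216.0.0.0 - 217.255.255.255)
  217.64.0.0/10 (217.64.0.0 - 217.127.255.255)
  217.64.0.0/11 (217.64.0.0 - 217.95.255.255)
Most specific is 217.64.0.0/11.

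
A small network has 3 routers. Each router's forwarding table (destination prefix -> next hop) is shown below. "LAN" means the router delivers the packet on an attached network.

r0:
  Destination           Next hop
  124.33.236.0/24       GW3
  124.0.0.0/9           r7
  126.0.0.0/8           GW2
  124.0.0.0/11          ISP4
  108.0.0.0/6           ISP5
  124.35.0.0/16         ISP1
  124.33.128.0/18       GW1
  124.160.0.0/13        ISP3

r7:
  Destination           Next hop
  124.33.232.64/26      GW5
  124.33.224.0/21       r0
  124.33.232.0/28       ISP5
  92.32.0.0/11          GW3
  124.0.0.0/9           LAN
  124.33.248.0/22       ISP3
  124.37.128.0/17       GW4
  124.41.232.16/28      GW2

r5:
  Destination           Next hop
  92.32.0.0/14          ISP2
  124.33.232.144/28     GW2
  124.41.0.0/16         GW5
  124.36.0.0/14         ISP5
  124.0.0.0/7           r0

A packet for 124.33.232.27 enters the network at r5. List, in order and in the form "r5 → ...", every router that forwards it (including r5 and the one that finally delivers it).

r5 → r0 → r7

At r5: longest match for 124.33.232.27 is 124.0.0.0/7 -> r0
At r0: longest match for 124.33.232.27 is 124.0.0.0/9 -> r7
At r7: longest match for 124.33.232.27 is 124.0.0.0/9 -> LAN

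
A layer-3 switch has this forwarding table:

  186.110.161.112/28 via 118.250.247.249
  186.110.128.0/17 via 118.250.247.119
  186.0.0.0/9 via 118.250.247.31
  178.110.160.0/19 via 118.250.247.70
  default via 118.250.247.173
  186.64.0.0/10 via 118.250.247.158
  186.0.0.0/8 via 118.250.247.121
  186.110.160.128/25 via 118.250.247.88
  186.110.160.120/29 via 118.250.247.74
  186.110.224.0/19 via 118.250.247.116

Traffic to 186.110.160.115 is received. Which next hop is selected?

Routes whose prefix contains 186.110.160.115:
  0.0.0.0/0 (default, matches everything) -> 118.250.247.173
  186.0.0.0/8 (186.0.0.0 - 186.255.255.255) -> 118.250.247.121
  186.0.0.0/9 (186.0.0.0 - 186.127.255.255) -> 118.250.247.31
  186.64.0.0/10 (186.64.0.0 - 186.127.255.255) -> 118.250.247.158
  186.110.128.0/17 (186.110.128.0 - 186.110.255.255) -> 118.250.247.119
More-specific entries that do NOT match:
  186.110.160.120/29 (186.110.160.120 - 186.110.160.127) does not contain 186.110.160.115
  186.110.161.112/28 (186.110.161.112 - 186.110.161.127) does not contain 186.110.160.115
  186.110.160.128/25 (186.110.160.128 - 186.110.160.255) does not contain 186.110.160.115
  178.110.160.0/19 (178.110.160.0 - 178.110.191.255) does not contain 186.110.160.115
  186.110.224.0/19 (186.110.224.0 - 186.110.255.255) does not contain 186.110.160.115
Longest matching prefix is /17 -> next hop 118.250.247.119.

118.250.247.119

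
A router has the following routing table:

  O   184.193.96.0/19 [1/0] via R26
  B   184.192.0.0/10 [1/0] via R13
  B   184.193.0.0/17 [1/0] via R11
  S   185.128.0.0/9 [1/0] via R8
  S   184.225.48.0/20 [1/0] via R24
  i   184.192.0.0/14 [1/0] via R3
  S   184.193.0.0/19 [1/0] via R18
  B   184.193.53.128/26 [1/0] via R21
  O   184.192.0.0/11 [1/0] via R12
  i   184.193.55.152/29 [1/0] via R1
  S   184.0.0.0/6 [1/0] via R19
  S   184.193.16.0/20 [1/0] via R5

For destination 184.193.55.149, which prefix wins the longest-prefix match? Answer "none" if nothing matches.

184.193.0.0/17

Entries matching 184.193.55.149:
  184.0.0.0/6 (184.0.0.0 - 187.255.255.255)
  184.192.0.0/10 (184.192.0.0 - 184.255.255.255)
  184.192.0.0/11 (184.192.0.0 - 184.223.255.255)
  184.192.0.0/14 (184.192.0.0 - 184.195.255.255)
  184.193.0.0/17 (184.193.0.0 - 184.193.127.255)
Most specific is 184.193.0.0/17.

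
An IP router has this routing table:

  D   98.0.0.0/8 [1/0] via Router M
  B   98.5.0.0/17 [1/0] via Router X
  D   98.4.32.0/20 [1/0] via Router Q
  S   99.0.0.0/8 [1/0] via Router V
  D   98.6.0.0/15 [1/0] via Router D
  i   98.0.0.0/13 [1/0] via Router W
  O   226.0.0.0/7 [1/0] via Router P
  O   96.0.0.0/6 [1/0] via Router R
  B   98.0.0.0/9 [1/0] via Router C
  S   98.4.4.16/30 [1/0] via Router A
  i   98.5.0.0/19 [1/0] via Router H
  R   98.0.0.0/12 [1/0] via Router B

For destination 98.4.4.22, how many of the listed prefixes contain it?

Prefixes containing 98.4.4.22:
  96.0.0.0/6 (96.0.0.0 - 99.255.255.255)
  98.0.0.0/8 (98.0.0.0 - 98.255.255.255)
  98.0.0.0/9 (98.0.0.0 - 98.127.255.255)
  98.0.0.0/12 (98.0.0.0 - 98.15.255.255)
  98.0.0.0/13 (98.0.0.0 - 98.7.255.255)
Total matching entries: 5.

5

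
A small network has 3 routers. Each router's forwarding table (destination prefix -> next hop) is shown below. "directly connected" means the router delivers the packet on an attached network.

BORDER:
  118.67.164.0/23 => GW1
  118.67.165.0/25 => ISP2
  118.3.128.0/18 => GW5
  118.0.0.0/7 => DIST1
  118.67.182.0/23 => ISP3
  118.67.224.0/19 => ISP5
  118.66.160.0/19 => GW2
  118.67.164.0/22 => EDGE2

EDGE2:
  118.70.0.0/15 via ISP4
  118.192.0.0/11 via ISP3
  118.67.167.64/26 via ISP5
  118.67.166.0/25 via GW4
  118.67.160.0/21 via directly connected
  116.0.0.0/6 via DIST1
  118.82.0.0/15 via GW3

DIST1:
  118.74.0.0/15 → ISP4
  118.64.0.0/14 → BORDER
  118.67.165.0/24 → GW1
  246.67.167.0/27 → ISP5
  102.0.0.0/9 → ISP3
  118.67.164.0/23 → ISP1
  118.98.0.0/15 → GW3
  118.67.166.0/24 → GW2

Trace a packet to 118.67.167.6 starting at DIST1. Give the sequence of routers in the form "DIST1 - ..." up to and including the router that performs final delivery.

DIST1 - BORDER - EDGE2

At DIST1: longest match for 118.67.167.6 is 118.64.0.0/14 -> BORDER
At BORDER: longest match for 118.67.167.6 is 118.67.164.0/22 -> EDGE2
At EDGE2: longest match for 118.67.167.6 is 118.67.160.0/21 -> directly connected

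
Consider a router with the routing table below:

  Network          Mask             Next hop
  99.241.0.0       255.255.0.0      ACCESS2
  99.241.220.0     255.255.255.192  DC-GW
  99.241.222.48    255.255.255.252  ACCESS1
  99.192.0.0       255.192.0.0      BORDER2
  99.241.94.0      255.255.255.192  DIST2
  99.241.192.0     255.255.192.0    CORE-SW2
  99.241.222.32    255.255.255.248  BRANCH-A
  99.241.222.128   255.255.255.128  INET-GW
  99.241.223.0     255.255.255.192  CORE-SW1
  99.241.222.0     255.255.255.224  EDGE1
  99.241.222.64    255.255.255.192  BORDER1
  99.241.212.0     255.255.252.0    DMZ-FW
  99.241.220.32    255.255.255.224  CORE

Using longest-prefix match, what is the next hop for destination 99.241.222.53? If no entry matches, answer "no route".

Routes whose prefix contains 99.241.222.53:
  99.192.0.0/10 (99.192.0.0 - 99.255.255.255) -> BORDER2
  99.241.0.0/16 (99.241.0.0 - 99.241.255.255) -> ACCESS2
  99.241.192.0/18 (99.241.192.0 - 99.241.255.255) -> CORE-SW2
More-specific entries that do NOT match:
  99.241.222.48/30 (99.241.222.48 - 99.241.222.51) does not contain 99.241.222.53
  99.241.222.32/29 (99.241.222.32 - 99.241.222.39) does not contain 99.241.222.53
  99.241.222.0/27 (99.241.222.0 - 99.241.222.31) does not contain 99.241.222.53
  99.241.220.32/27 (99.241.220.32 - 99.241.220.63) does not contain 99.241.222.53
  99.241.220.0/26 (99.241.220.0 - 99.241.220.63) does not contain 99.241.222.53
  99.241.94.0/26 (99.241.94.0 - 99.241.94.63) does not contain 99.241.222.53
  99.241.223.0/26 (99.241.223.0 - 99.241.223.63) does not contain 99.241.222.53
  99.241.222.64/26 (99.241.222.64 - 99.241.222.127) does not contain 99.241.222.53
  99.241.222.128/25 (99.241.222.128 - 99.241.222.255) does not contain 99.241.222.53
  99.241.212.0/22 (99.241.212.0 - 99.241.215.255) does not contain 99.241.222.53
Longest matching prefix is /18 -> next hop CORE-SW2.

CORE-SW2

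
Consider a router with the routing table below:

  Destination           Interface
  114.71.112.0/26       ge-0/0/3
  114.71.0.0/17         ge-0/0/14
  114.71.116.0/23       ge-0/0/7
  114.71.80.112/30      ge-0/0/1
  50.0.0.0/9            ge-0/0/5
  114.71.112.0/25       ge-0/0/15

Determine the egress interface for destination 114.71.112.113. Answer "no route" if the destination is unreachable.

Routes whose prefix contains 114.71.112.113:
  114.71.0.0/17 (114.71.0.0 - 114.71.127.255) -> ge-0/0/14
  114.71.112.0/25 (114.71.112.0 - 114.71.112.127) -> ge-0/0/15
More-specific entries that do NOT match:
  114.71.80.112/30 (114.71.80.112 - 114.71.80.115) does not contain 114.71.112.113
  114.71.112.0/26 (114.71.112.0 - 114.71.112.63) does not contain 114.71.112.113
Longest matching prefix is /25 -> interface ge-0/0/15.

ge-0/0/15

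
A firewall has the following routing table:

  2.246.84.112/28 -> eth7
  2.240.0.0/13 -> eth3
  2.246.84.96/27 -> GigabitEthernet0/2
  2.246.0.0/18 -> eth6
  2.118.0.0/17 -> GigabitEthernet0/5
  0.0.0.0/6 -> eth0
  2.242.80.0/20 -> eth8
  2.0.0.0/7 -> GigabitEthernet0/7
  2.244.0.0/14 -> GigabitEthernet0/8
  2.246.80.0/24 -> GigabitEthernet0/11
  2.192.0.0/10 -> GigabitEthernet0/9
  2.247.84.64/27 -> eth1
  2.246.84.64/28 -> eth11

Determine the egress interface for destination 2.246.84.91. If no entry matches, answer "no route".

Routes whose prefix contains 2.246.84.91:
  0.0.0.0/6 (0.0.0.0 - 3.255.255.255) -> eth0
  2.0.0.0/7 (2.0.0.0 - 3.255.255.255) -> GigabitEthernet0/7
  2.192.0.0/10 (2.192.0.0 - 2.255.255.255) -> GigabitEthernet0/9
  2.240.0.0/13 (2.240.0.0 - 2.247.255.255) -> eth3
  2.244.0.0/14 (2.244.0.0 - 2.247.255.255) -> GigabitEthernet0/8
More-specific entries that do NOT match:
  2.246.84.112/28 (2.246.84.112 - 2.246.84.127) does not contain 2.246.84.91
  2.246.84.64/28 (2.246.84.64 - 2.246.84.79) does not contain 2.246.84.91
  2.246.84.96/27 (2.246.84.96 - 2.246.84.127) does not contain 2.246.84.91
  2.247.84.64/27 (2.247.84.64 - 2.247.84.95) does not contain 2.246.84.91
  2.246.80.0/24 (2.246.80.0 - 2.246.80.255) does not contain 2.246.84.91
  2.242.80.0/20 (2.242.80.0 - 2.242.95.255) does not contain 2.246.84.91
  2.246.0.0/18 (2.246.0.0 - 2.246.63.255) does not contain 2.246.84.91
  2.118.0.0/17 (2.118.0.0 - 2.118.127.255) does not contain 2.246.84.91
Longest matching prefix is /14 -> interface GigabitEthernet0/8.

GigabitEthernet0/8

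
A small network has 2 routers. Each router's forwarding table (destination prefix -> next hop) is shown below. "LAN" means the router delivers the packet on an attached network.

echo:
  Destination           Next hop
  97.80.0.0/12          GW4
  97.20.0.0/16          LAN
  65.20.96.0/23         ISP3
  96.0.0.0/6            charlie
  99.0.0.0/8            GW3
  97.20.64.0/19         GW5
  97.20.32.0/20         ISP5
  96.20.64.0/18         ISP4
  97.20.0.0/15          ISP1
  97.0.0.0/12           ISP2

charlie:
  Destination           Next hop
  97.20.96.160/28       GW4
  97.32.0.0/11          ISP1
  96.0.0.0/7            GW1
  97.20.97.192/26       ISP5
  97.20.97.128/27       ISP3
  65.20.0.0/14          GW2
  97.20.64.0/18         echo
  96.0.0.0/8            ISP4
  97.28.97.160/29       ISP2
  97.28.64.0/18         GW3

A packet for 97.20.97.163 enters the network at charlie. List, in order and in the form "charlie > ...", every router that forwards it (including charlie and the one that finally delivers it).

charlie > echo

At charlie: longest match for 97.20.97.163 is 97.20.64.0/18 -> echo
At echo: longest match for 97.20.97.163 is 97.20.0.0/16 -> LAN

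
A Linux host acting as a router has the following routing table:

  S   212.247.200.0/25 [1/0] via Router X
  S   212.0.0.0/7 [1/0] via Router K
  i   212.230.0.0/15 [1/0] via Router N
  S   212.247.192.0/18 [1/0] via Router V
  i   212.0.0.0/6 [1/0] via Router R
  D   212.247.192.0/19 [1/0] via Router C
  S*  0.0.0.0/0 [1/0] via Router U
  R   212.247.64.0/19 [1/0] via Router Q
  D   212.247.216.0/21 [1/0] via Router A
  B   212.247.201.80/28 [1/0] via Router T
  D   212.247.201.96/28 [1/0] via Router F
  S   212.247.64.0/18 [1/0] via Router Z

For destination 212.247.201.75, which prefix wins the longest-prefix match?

212.247.192.0/19

Entries matching 212.247.201.75:
  0.0.0.0/0 (default, matches everything)
  212.0.0.0/6 (212.0.0.0 - 215.255.255.255)
  212.0.0.0/7 (212.0.0.0 - 213.255.255.255)
  212.247.192.0/18 (212.247.192.0 - 212.247.255.255)
  212.247.192.0/19 (212.247.192.0 - 212.247.223.255)
Most specific is 212.247.192.0/19.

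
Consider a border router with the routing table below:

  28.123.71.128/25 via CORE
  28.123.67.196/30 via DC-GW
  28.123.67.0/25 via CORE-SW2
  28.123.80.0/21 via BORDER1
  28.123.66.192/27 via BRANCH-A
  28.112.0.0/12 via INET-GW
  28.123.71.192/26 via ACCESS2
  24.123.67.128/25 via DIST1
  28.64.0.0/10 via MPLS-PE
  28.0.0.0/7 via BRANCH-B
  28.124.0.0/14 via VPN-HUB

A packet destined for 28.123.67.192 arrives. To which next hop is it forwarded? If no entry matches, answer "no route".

INET-GW

Routes whose prefix contains 28.123.67.192:
  28.0.0.0/7 (28.0.0.0 - 29.255.255.255) -> BRANCH-B
  28.64.0.0/10 (28.64.0.0 - 28.127.255.255) -> MPLS-PE
  28.112.0.0/12 (28.112.0.0 - 28.127.255.255) -> INET-GW
More-specific entries that do NOT match:
  28.123.67.196/30 (28.123.67.196 - 28.123.67.199) does not contain 28.123.67.192
  28.123.66.192/27 (28.123.66.192 - 28.123.66.223) does not contain 28.123.67.192
  28.123.71.192/26 (28.123.71.192 - 28.123.71.255) does not contain 28.123.67.192
  28.123.71.128/25 (28.123.71.128 - 28.123.71.255) does not contain 28.123.67.192
  28.123.67.0/25 (28.123.67.0 - 28.123.67.127) does not contain 28.123.67.192
  24.123.67.128/25 (24.123.67.128 - 24.123.67.255) does not contain 28.123.67.192
  28.123.80.0/21 (28.123.80.0 - 28.123.87.255) does not contain 28.123.67.192
  28.124.0.0/14 (28.124.0.0 - 28.127.255.255) does not contain 28.123.67.192
Longest matching prefix is /12 -> next hop INET-GW.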